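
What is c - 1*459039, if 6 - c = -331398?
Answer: -127635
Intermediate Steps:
c = 331404 (c = 6 - 1*(-331398) = 6 + 331398 = 331404)
c - 1*459039 = 331404 - 1*459039 = 331404 - 459039 = -127635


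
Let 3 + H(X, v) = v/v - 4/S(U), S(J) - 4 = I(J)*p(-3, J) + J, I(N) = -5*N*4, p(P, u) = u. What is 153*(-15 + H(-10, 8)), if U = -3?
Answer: -464967/179 ≈ -2597.6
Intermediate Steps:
I(N) = -20*N
S(J) = 4 + J - 20*J² (S(J) = 4 + ((-20*J)*J + J) = 4 + (-20*J² + J) = 4 + (J - 20*J²) = 4 + J - 20*J²)
H(X, v) = -354/179 (H(X, v) = -3 + (v/v - 4/(4 - 3 - 20*(-3)²)) = -3 + (1 - 4/(4 - 3 - 20*9)) = -3 + (1 - 4/(4 - 3 - 180)) = -3 + (1 - 4/(-179)) = -3 + (1 - 4*(-1/179)) = -3 + (1 + 4/179) = -3 + 183/179 = -354/179)
153*(-15 + H(-10, 8)) = 153*(-15 - 354/179) = 153*(-3039/179) = -464967/179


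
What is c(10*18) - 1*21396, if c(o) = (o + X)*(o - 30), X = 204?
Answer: 36204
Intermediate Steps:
c(o) = (-30 + o)*(204 + o) (c(o) = (o + 204)*(o - 30) = (204 + o)*(-30 + o) = (-30 + o)*(204 + o))
c(10*18) - 1*21396 = (-6120 + (10*18)**2 + 174*(10*18)) - 1*21396 = (-6120 + 180**2 + 174*180) - 21396 = (-6120 + 32400 + 31320) - 21396 = 57600 - 21396 = 36204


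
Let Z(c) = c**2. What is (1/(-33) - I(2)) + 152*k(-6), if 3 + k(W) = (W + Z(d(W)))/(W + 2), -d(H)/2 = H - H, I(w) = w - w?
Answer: -7525/33 ≈ -228.03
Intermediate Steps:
I(w) = 0
d(H) = 0 (d(H) = -2*(H - H) = -2*0 = 0)
k(W) = -3 + W/(2 + W) (k(W) = -3 + (W + 0**2)/(W + 2) = -3 + (W + 0)/(2 + W) = -3 + W/(2 + W))
(1/(-33) - I(2)) + 152*k(-6) = (1/(-33) - 1*0) + 152*(2*(-3 - 1*(-6))/(2 - 6)) = (-1/33 + 0) + 152*(2*(-3 + 6)/(-4)) = -1/33 + 152*(2*(-1/4)*3) = -1/33 + 152*(-3/2) = -1/33 - 228 = -7525/33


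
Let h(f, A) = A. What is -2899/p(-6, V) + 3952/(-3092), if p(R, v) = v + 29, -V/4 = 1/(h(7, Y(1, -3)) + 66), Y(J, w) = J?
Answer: -152057841/1498847 ≈ -101.45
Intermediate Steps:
V = -4/67 (V = -4/(1 + 66) = -4/67 ≈ -0.059702)
p(R, v) = 29 + v
-2899/p(-6, V) + 3952/(-3092) = -2899/(29 - 4/67) + 3952/(-3092) = -2899/1939/67 + 3952*(-1/3092) = -2899*67/1939 - 988/773 = -194233/1939 - 988/773 = -152057841/1498847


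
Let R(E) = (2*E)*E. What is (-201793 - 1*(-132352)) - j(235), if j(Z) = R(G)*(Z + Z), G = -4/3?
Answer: -640009/9 ≈ -71112.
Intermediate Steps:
G = -4/3 (G = -4*⅓ = -4/3 ≈ -1.3333)
R(E) = 2*E²
j(Z) = 64*Z/9 (j(Z) = (2*(-4/3)²)*(Z + Z) = (2*(16/9))*(2*Z) = 32*(2*Z)/9 = 64*Z/9)
(-201793 - 1*(-132352)) - j(235) = (-201793 - 1*(-132352)) - 64*235/9 = (-201793 + 132352) - 1*15040/9 = -69441 - 15040/9 = -640009/9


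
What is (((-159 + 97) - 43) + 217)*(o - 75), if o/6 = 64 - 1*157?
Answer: -70896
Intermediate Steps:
o = -558 (o = 6*(64 - 1*157) = 6*(64 - 157) = 6*(-93) = -558)
(((-159 + 97) - 43) + 217)*(o - 75) = (((-159 + 97) - 43) + 217)*(-558 - 75) = ((-62 - 43) + 217)*(-633) = (-105 + 217)*(-633) = 112*(-633) = -70896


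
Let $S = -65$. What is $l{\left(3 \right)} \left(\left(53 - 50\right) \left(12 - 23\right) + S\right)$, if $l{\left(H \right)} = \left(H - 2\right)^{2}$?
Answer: $-98$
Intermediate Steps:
$l{\left(H \right)} = \left(-2 + H\right)^{2}$
$l{\left(3 \right)} \left(\left(53 - 50\right) \left(12 - 23\right) + S\right) = \left(-2 + 3\right)^{2} \left(\left(53 - 50\right) \left(12 - 23\right) - 65\right) = 1^{2} \left(3 \left(-11\right) - 65\right) = 1 \left(-33 - 65\right) = 1 \left(-98\right) = -98$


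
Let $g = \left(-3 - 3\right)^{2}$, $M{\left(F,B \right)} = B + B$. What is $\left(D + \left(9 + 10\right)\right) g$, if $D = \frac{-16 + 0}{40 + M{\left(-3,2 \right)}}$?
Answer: $\frac{7380}{11} \approx 670.91$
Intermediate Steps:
$M{\left(F,B \right)} = 2 B$
$g = 36$ ($g = \left(-6\right)^{2} = 36$)
$D = - \frac{4}{11}$ ($D = \frac{-16 + 0}{40 + 2 \cdot 2} = - \frac{16}{40 + 4} = - \frac{16}{44} = \left(-16\right) \frac{1}{44} = - \frac{4}{11} \approx -0.36364$)
$\left(D + \left(9 + 10\right)\right) g = \left(- \frac{4}{11} + \left(9 + 10\right)\right) 36 = \left(- \frac{4}{11} + 19\right) 36 = \frac{205}{11} \cdot 36 = \frac{7380}{11}$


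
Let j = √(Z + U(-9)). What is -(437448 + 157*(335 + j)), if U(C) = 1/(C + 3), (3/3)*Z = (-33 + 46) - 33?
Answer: -490043 - 1727*I*√6/6 ≈ -4.9004e+5 - 705.04*I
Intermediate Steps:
Z = -20 (Z = (-33 + 46) - 33 = 13 - 33 = -20)
U(C) = 1/(3 + C)
j = 11*I*√6/6 (j = √(-20 + 1/(3 - 9)) = √(-20 + 1/(-6)) = √(-20 - ⅙) = √(-121/6) = 11*I*√6/6 ≈ 4.4907*I)
-(437448 + 157*(335 + j)) = -(437448 + 157*(335 + 11*I*√6/6)) = -(437448 + (52595 + 1727*I*√6/6)) = -(490043 + 1727*I*√6/6) = -490043 - 1727*I*√6/6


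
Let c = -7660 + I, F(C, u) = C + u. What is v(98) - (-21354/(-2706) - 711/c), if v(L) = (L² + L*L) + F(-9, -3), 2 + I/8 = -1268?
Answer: 1557687421/81180 ≈ 19188.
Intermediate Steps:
I = -10160 (I = -16 + 8*(-1268) = -16 - 10144 = -10160)
c = -17820 (c = -7660 - 10160 = -17820)
v(L) = -12 + 2*L² (v(L) = (L² + L*L) + (-9 - 3) = (L² + L²) - 12 = 2*L² - 12 = -12 + 2*L²)
v(98) - (-21354/(-2706) - 711/c) = (-12 + 2*98²) - (-21354/(-2706) - 711/(-17820)) = (-12 + 2*9604) - (-21354*(-1/2706) - 711*(-1/17820)) = (-12 + 19208) - (3559/451 + 79/1980) = 19196 - 1*643859/81180 = 19196 - 643859/81180 = 1557687421/81180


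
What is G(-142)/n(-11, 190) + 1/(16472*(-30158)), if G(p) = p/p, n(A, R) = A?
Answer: -496762587/5464388336 ≈ -0.090909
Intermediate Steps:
G(p) = 1
G(-142)/n(-11, 190) + 1/(16472*(-30158)) = 1/(-11) + 1/(16472*(-30158)) = 1*(-1/11) + (1/16472)*(-1/30158) = -1/11 - 1/496762576 = -496762587/5464388336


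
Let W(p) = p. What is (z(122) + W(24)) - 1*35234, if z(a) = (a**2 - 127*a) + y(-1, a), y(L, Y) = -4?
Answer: -35824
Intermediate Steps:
z(a) = -4 + a**2 - 127*a (z(a) = (a**2 - 127*a) - 4 = -4 + a**2 - 127*a)
(z(122) + W(24)) - 1*35234 = ((-4 + 122**2 - 127*122) + 24) - 1*35234 = ((-4 + 14884 - 15494) + 24) - 35234 = (-614 + 24) - 35234 = -590 - 35234 = -35824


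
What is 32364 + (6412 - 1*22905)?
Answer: 15871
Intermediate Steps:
32364 + (6412 - 1*22905) = 32364 + (6412 - 22905) = 32364 - 16493 = 15871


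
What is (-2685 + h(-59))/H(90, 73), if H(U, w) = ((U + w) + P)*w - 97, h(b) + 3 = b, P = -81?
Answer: -2747/5889 ≈ -0.46646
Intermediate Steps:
h(b) = -3 + b
H(U, w) = -97 + w*(-81 + U + w) (H(U, w) = ((U + w) - 81)*w - 97 = (-81 + U + w)*w - 97 = w*(-81 + U + w) - 97 = -97 + w*(-81 + U + w))
(-2685 + h(-59))/H(90, 73) = (-2685 + (-3 - 59))/(-97 + 73² - 81*73 + 90*73) = (-2685 - 62)/(-97 + 5329 - 5913 + 6570) = -2747/5889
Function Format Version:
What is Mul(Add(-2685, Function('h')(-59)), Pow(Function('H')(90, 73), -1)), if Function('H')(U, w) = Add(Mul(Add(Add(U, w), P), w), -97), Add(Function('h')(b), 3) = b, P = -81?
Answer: Rational(-2747, 5889) ≈ -0.46646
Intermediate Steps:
Function('h')(b) = Add(-3, b)
Function('H')(U, w) = Add(-97, Mul(w, Add(-81, U, w))) (Function('H')(U, w) = Add(Mul(Add(Add(U, w), -81), w), -97) = Add(Mul(Add(-81, U, w), w), -97) = Add(Mul(w, Add(-81, U, w)), -97) = Add(-97, Mul(w, Add(-81, U, w))))
Mul(Add(-2685, Function('h')(-59)), Pow(Function('H')(90, 73), -1)) = Mul(Add(-2685, Add(-3, -59)), Pow(Add(-97, Pow(73, 2), Mul(-81, 73), Mul(90, 73)), -1)) = Mul(Add(-2685, -62), Pow(Add(-97, 5329, -5913, 6570), -1)) = Mul(-2747, Pow(5889, -1)) = Mul(-2747, Rational(1, 5889)) = Rational(-2747, 5889)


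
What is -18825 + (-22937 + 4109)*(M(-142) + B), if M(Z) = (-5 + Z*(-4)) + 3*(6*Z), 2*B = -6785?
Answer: 101379369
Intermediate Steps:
B = -6785/2 (B = (½)*(-6785) = -6785/2 ≈ -3392.5)
M(Z) = -5 + 14*Z (M(Z) = (-5 - 4*Z) + 18*Z = -5 + 14*Z)
-18825 + (-22937 + 4109)*(M(-142) + B) = -18825 + (-22937 + 4109)*((-5 + 14*(-142)) - 6785/2) = -18825 - 18828*((-5 - 1988) - 6785/2) = -18825 - 18828*(-1993 - 6785/2) = -18825 - 18828*(-10771/2) = -18825 + 101398194 = 101379369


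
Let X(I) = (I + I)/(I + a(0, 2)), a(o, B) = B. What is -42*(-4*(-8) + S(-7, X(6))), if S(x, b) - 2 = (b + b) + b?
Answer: -1617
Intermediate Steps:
X(I) = 2*I/(2 + I) (X(I) = (I + I)/(I + 2) = (2*I)/(2 + I) = 2*I/(2 + I))
S(x, b) = 2 + 3*b (S(x, b) = 2 + ((b + b) + b) = 2 + (2*b + b) = 2 + 3*b)
-42*(-4*(-8) + S(-7, X(6))) = -42*(-4*(-8) + (2 + 3*(2*6/(2 + 6)))) = -42*(32 + (2 + 3*(2*6/8))) = -42*(32 + (2 + 3*(2*6*(1/8)))) = -42*(32 + (2 + 3*(3/2))) = -42*(32 + (2 + 9/2)) = -42*(32 + 13/2) = -42*77/2 = -1617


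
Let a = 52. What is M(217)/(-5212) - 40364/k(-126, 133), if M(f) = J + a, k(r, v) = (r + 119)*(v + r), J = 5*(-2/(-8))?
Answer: 841498235/1021552 ≈ 823.75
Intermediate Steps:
J = 5/4 (J = 5*(-2*(-⅛)) = 5*(¼) = 5/4 ≈ 1.2500)
k(r, v) = (119 + r)*(r + v)
M(f) = 213/4 (M(f) = 5/4 + 52 = 213/4)
M(217)/(-5212) - 40364/k(-126, 133) = (213/4)/(-5212) - 40364/((-126)² + 119*(-126) + 119*133 - 126*133) = (213/4)*(-1/5212) - 40364/(15876 - 14994 + 15827 - 16758) = -213/20848 - 40364/(-49) = -213/20848 - 40364*(-1/49) = -213/20848 + 40364/49 = 841498235/1021552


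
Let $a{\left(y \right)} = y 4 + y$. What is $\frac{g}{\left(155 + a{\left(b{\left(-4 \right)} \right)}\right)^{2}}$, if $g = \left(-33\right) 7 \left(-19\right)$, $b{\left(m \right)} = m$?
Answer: $\frac{1463}{6075} \approx 0.24082$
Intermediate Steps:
$g = 4389$ ($g = \left(-231\right) \left(-19\right) = 4389$)
$a{\left(y \right)} = 5 y$ ($a{\left(y \right)} = 4 y + y = 5 y$)
$\frac{g}{\left(155 + a{\left(b{\left(-4 \right)} \right)}\right)^{2}} = \frac{4389}{\left(155 + 5 \left(-4\right)\right)^{2}} = \frac{4389}{\left(155 - 20\right)^{2}} = \frac{4389}{135^{2}} = \frac{4389}{18225} = 4389 \cdot \frac{1}{18225} = \frac{1463}{6075}$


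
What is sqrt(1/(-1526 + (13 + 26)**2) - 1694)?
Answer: I*sqrt(42355)/5 ≈ 41.161*I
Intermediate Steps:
sqrt(1/(-1526 + (13 + 26)**2) - 1694) = sqrt(1/(-1526 + 39**2) - 1694) = sqrt(1/(-1526 + 1521) - 1694) = sqrt(1/(-5) - 1694) = sqrt(-1/5 - 1694) = sqrt(-8471/5) = I*sqrt(42355)/5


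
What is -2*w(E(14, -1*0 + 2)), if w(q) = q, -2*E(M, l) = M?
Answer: 14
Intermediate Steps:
E(M, l) = -M/2
-2*w(E(14, -1*0 + 2)) = -(-1)*14 = -2*(-7) = 14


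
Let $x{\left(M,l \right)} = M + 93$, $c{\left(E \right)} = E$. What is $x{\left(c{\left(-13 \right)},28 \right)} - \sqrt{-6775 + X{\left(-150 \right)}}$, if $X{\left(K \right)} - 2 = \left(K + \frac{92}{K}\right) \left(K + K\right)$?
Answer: $80 - \sqrt{38411} \approx -115.99$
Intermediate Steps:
$X{\left(K \right)} = 2 + 2 K \left(K + \frac{92}{K}\right)$ ($X{\left(K \right)} = 2 + \left(K + \frac{92}{K}\right) \left(K + K\right) = 2 + \left(K + \frac{92}{K}\right) 2 K = 2 + 2 K \left(K + \frac{92}{K}\right)$)
$x{\left(M,l \right)} = 93 + M$
$x{\left(c{\left(-13 \right)},28 \right)} - \sqrt{-6775 + X{\left(-150 \right)}} = \left(93 - 13\right) - \sqrt{-6775 + \left(186 + 2 \left(-150\right)^{2}\right)} = 80 - \sqrt{-6775 + \left(186 + 2 \cdot 22500\right)} = 80 - \sqrt{-6775 + \left(186 + 45000\right)} = 80 - \sqrt{-6775 + 45186} = 80 - \sqrt{38411}$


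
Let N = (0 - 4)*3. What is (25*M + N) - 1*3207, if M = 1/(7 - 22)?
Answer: -9662/3 ≈ -3220.7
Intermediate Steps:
M = -1/15 (M = 1/(-15) = -1/15 ≈ -0.066667)
N = -12 (N = -4*3 = -12)
(25*M + N) - 1*3207 = (25*(-1/15) - 12) - 1*3207 = (-5/3 - 12) - 3207 = -41/3 - 3207 = -9662/3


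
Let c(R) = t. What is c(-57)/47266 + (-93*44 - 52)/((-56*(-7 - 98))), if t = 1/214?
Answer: -748504271/1062067020 ≈ -0.70476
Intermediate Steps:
t = 1/214 ≈ 0.0046729
c(R) = 1/214
c(-57)/47266 + (-93*44 - 52)/((-56*(-7 - 98))) = (1/214)/47266 + (-93*44 - 52)/((-56*(-7 - 98))) = (1/214)*(1/47266) + (-4092 - 52)/((-56*(-105))) = 1/10114924 - 4144/5880 = 1/10114924 - 4144*1/5880 = 1/10114924 - 74/105 = -748504271/1062067020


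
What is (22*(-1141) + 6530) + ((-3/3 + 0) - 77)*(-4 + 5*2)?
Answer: -19040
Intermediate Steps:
(22*(-1141) + 6530) + ((-3/3 + 0) - 77)*(-4 + 5*2) = (-25102 + 6530) + ((-3*⅓ + 0) - 77)*(-4 + 10) = -18572 + ((-1 + 0) - 77)*6 = -18572 + (-1 - 77)*6 = -18572 - 78*6 = -18572 - 468 = -19040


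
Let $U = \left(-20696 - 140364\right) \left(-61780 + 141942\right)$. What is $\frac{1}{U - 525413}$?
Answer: $- \frac{1}{12911417133} \approx -7.7451 \cdot 10^{-11}$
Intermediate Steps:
$U = -12910891720$ ($U = \left(-161060\right) 80162 = -12910891720$)
$\frac{1}{U - 525413} = \frac{1}{-12910891720 - 525413} = \frac{1}{-12911417133} = - \frac{1}{12911417133}$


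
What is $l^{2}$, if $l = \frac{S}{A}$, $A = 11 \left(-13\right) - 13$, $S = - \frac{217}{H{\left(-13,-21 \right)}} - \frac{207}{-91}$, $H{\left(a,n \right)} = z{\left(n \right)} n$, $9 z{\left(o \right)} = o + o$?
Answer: $\frac{121}{806105664} \approx 1.501 \cdot 10^{-7}$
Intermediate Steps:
$z{\left(o \right)} = \frac{2 o}{9}$ ($z{\left(o \right)} = \frac{o + o}{9} = \frac{2 o}{9}$)
$H{\left(a,n \right)} = \frac{2 n^{2}}{9}$ ($H{\left(a,n \right)} = \frac{2 n}{9} n = \frac{2 n^{2}}{9}$)
$S = \frac{11}{182}$ ($S = - \frac{217}{\frac{2}{9} \left(-21\right)^{2}} - \frac{207}{-91} = - \frac{217}{\frac{2}{9} \cdot 441} - - \frac{207}{91} = - \frac{217}{98} + \frac{207}{91} = \left(-217\right) \frac{1}{98} + \frac{207}{91} = - \frac{31}{14} + \frac{207}{91} = \frac{11}{182} \approx 0.06044$)
$A = -156$ ($A = -143 - 13 = -156$)
$l = - \frac{11}{28392}$ ($l = \frac{11}{182 \left(-156\right)} = \frac{11}{182} \left(- \frac{1}{156}\right) = - \frac{11}{28392} \approx -0.00038743$)
$l^{2} = \left(- \frac{11}{28392}\right)^{2} = \frac{121}{806105664}$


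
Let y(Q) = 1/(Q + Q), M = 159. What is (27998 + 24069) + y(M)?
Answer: 16557307/318 ≈ 52067.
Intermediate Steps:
y(Q) = 1/(2*Q)
(27998 + 24069) + y(M) = (27998 + 24069) + (½)/159 = 52067 + (½)*(1/159) = 52067 + 1/318 = 16557307/318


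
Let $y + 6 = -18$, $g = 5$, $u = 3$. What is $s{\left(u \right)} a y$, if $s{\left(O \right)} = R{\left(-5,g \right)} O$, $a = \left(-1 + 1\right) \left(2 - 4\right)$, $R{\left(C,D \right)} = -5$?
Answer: $0$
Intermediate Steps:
$a = 0$ ($a = 0 \left(-2\right) = 0$)
$y = -24$ ($y = -6 - 18 = -24$)
$s{\left(O \right)} = - 5 O$
$s{\left(u \right)} a y = \left(-5\right) 3 \cdot 0 \left(-24\right) = \left(-15\right) 0 \left(-24\right) = 0 \left(-24\right) = 0$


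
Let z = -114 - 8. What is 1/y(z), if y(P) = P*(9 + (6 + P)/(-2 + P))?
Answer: -31/37576 ≈ -0.00082499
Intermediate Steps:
z = -122
y(P) = P*(9 + (6 + P)/(-2 + P))
1/y(z) = 1/(2*(-122)*(-6 + 5*(-122))/(-2 - 122)) = 1/(2*(-122)*(-6 - 610)/(-124)) = 1/(2*(-122)*(-1/124)*(-616)) = 1/(-37576/31) = -31/37576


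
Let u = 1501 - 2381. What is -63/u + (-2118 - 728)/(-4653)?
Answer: 254329/372240 ≈ 0.68324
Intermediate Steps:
u = -880
-63/u + (-2118 - 728)/(-4653) = -63/(-880) + (-2118 - 728)/(-4653) = -63*(-1/880) - 2846*(-1/4653) = 63/880 + 2846/4653 = 254329/372240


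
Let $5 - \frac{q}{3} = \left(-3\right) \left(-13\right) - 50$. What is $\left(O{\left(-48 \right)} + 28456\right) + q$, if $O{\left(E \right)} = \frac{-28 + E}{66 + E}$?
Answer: $\frac{256498}{9} \approx 28500.0$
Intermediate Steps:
$q = 48$ ($q = 15 - 3 \left(\left(-3\right) \left(-13\right) - 50\right) = 15 - 3 \left(39 - 50\right) = 15 - -33 = 15 + 33 = 48$)
$O{\left(E \right)} = \frac{-28 + E}{66 + E}$
$\left(O{\left(-48 \right)} + 28456\right) + q = \left(\frac{-28 - 48}{66 - 48} + 28456\right) + 48 = \left(\frac{1}{18} \left(-76\right) + 28456\right) + 48 = \left(- \frac{38}{9} + 28456\right) + 48 = \frac{256066}{9} + 48 = \frac{256498}{9}$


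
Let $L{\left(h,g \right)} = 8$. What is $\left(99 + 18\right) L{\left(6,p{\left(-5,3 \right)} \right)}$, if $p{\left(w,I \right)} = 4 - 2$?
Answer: $936$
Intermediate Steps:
$p{\left(w,I \right)} = 2$
$\left(99 + 18\right) L{\left(6,p{\left(-5,3 \right)} \right)} = \left(99 + 18\right) 8 = 117 \cdot 8 = 936$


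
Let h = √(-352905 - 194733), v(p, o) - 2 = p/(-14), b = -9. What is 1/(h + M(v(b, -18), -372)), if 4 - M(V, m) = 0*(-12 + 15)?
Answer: 2/273827 - I*√547638/547654 ≈ 7.3039e-6 - 0.0013513*I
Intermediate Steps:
v(p, o) = 2 - p/14 (v(p, o) = 2 + p/(-14) = 2 + p*(-1/14) = 2 - p/14)
M(V, m) = 4 (M(V, m) = 4 - 0*(-12 + 15) = 4 - 0*3 = 4 - 1*0 = 4 + 0 = 4)
h = I*√547638 (h = √(-547638) = I*√547638 ≈ 740.03*I)
1/(h + M(v(b, -18), -372)) = 1/(I*√547638 + 4) = 1/(4 + I*√547638)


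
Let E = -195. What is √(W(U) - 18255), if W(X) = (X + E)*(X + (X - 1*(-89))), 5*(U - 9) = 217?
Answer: 2*I*√286818/5 ≈ 214.22*I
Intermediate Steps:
U = 262/5 (U = 9 + (⅕)*217 = 9 + 217/5 = 262/5 ≈ 52.400)
W(X) = (-195 + X)*(89 + 2*X) (W(X) = (X - 195)*(X + (X - 1*(-89))) = (-195 + X)*(X + (X + 89)) = (-195 + X)*(X + (89 + X)) = (-195 + X)*(89 + 2*X))
√(W(U) - 18255) = √((-17355 - 301*262/5 + 2*(262/5)²) - 18255) = √((-17355 - 78862/5 + 2*(68644/25)) - 18255) = √((-17355 - 78862/5 + 137288/25) - 18255) = √(-690897/25 - 18255) = √(-1147272/25) = 2*I*√286818/5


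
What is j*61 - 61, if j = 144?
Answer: 8723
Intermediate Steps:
j*61 - 61 = 144*61 - 61 = 8784 - 61 = 8723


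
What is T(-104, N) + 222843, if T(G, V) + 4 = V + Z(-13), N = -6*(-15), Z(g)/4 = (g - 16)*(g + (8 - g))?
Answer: 222001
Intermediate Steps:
Z(g) = -512 + 32*g (Z(g) = 4*((g - 16)*(g + (8 - g))) = 4*((-16 + g)*8) = 4*(-128 + 8*g) = -512 + 32*g)
N = 90
T(G, V) = -932 + V (T(G, V) = -4 + (V + (-512 + 32*(-13))) = -4 + (V + (-512 - 416)) = -4 + (V - 928) = -4 + (-928 + V) = -932 + V)
T(-104, N) + 222843 = (-932 + 90) + 222843 = -842 + 222843 = 222001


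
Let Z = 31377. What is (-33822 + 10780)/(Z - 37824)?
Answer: 23042/6447 ≈ 3.5741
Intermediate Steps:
(-33822 + 10780)/(Z - 37824) = (-33822 + 10780)/(31377 - 37824) = -23042/(-6447) = -23042*(-1/6447) = 23042/6447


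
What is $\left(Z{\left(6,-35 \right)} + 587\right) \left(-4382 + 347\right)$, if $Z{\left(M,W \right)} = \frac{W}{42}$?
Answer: $- \frac{4730365}{2} \approx -2.3652 \cdot 10^{6}$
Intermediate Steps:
$Z{\left(M,W \right)} = \frac{W}{42}$ ($Z{\left(M,W \right)} = W \frac{1}{42} = \frac{W}{42}$)
$\left(Z{\left(6,-35 \right)} + 587\right) \left(-4382 + 347\right) = \left(\frac{1}{42} \left(-35\right) + 587\right) \left(-4382 + 347\right) = \left(- \frac{5}{6} + 587\right) \left(-4035\right) = \frac{3517}{6} \left(-4035\right) = - \frac{4730365}{2}$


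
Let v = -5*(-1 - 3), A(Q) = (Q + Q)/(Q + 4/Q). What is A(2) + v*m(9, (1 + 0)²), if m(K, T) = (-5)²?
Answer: 501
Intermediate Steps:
A(Q) = 2*Q/(Q + 4/Q) (A(Q) = (2*Q)/(Q + 4/Q) = 2*Q/(Q + 4/Q))
v = 20 (v = -5*(-4) = 20)
m(K, T) = 25
A(2) + v*m(9, (1 + 0)²) = 2*2²/(4 + 2²) + 20*25 = 2*4/(4 + 4) + 500 = 2*4/8 + 500 = 2*4*(⅛) + 500 = 1 + 500 = 501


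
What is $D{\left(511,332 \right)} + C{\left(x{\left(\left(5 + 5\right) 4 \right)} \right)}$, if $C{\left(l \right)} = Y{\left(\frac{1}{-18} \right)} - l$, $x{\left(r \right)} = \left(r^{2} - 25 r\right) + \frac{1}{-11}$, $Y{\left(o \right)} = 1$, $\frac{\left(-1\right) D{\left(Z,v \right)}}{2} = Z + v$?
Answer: $- \frac{25134}{11} \approx -2284.9$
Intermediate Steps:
$D{\left(Z,v \right)} = - 2 Z - 2 v$ ($D{\left(Z,v \right)} = - 2 \left(Z + v\right) = - 2 Z - 2 v$)
$x{\left(r \right)} = - \frac{1}{11} + r^{2} - 25 r$ ($x{\left(r \right)} = \left(r^{2} - 25 r\right) - \frac{1}{11} = - \frac{1}{11} + r^{2} - 25 r$)
$C{\left(l \right)} = 1 - l$
$D{\left(511,332 \right)} + C{\left(x{\left(\left(5 + 5\right) 4 \right)} \right)} = \left(\left(-2\right) 511 - 664\right) - \left(- \frac{12}{11} + \left(\left(5 + 5\right) 4\right)^{2} - 25 \left(5 + 5\right) 4\right) = \left(-1022 - 664\right) - \left(- \frac{12}{11} + \left(10 \cdot 4\right)^{2} - 250 \cdot 4\right) = -1686 + \left(1 - \left(- \frac{1}{11} + 40^{2} - 1000\right)\right) = -1686 + \left(1 - \left(- \frac{1}{11} + 1600 - 1000\right)\right) = -1686 + \left(1 - \frac{6599}{11}\right) = -1686 - \frac{6588}{11} = - \frac{25134}{11}$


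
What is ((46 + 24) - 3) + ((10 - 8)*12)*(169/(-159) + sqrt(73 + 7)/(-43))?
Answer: 2199/53 - 96*sqrt(5)/43 ≈ 36.498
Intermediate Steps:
((46 + 24) - 3) + ((10 - 8)*12)*(169/(-159) + sqrt(73 + 7)/(-43)) = (70 - 3) + (2*12)*(169*(-1/159) + sqrt(80)*(-1/43)) = 67 + 24*(-169/159 + (4*sqrt(5))*(-1/43)) = 67 + 24*(-169/159 - 4*sqrt(5)/43) = 67 + (-1352/53 - 96*sqrt(5)/43) = 2199/53 - 96*sqrt(5)/43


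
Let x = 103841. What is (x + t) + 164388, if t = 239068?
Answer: 507297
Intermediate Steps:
(x + t) + 164388 = (103841 + 239068) + 164388 = 342909 + 164388 = 507297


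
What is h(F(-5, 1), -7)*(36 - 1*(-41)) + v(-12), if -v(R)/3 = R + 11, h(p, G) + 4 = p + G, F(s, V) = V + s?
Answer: -1152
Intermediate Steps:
h(p, G) = -4 + G + p (h(p, G) = -4 + (p + G) = -4 + (G + p) = -4 + G + p)
v(R) = -33 - 3*R (v(R) = -3*(R + 11) = -3*(11 + R) = -33 - 3*R)
h(F(-5, 1), -7)*(36 - 1*(-41)) + v(-12) = (-4 - 7 + (1 - 5))*(36 - 1*(-41)) + (-33 - 3*(-12)) = (-4 - 7 - 4)*(36 + 41) + (-33 + 36) = -15*77 + 3 = -1155 + 3 = -1152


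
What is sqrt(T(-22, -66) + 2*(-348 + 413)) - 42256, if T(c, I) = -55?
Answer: -42256 + 5*sqrt(3) ≈ -42247.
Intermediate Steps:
sqrt(T(-22, -66) + 2*(-348 + 413)) - 42256 = sqrt(-55 + 2*(-348 + 413)) - 42256 = sqrt(-55 + 2*65) - 42256 = sqrt(-55 + 130) - 42256 = sqrt(75) - 42256 = 5*sqrt(3) - 42256 = -42256 + 5*sqrt(3)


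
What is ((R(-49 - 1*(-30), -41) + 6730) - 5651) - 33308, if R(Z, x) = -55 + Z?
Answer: -32303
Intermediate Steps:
((R(-49 - 1*(-30), -41) + 6730) - 5651) - 33308 = (((-55 + (-49 - 1*(-30))) + 6730) - 5651) - 33308 = (((-55 + (-49 + 30)) + 6730) - 5651) - 33308 = (((-55 - 19) + 6730) - 5651) - 33308 = ((-74 + 6730) - 5651) - 33308 = (6656 - 5651) - 33308 = 1005 - 33308 = -32303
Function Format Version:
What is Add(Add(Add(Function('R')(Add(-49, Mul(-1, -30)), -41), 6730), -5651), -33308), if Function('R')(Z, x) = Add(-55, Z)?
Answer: -32303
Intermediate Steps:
Add(Add(Add(Function('R')(Add(-49, Mul(-1, -30)), -41), 6730), -5651), -33308) = Add(Add(Add(Add(-55, Add(-49, Mul(-1, -30))), 6730), -5651), -33308) = Add(Add(Add(Add(-55, Add(-49, 30)), 6730), -5651), -33308) = Add(Add(Add(Add(-55, -19), 6730), -5651), -33308) = Add(Add(Add(-74, 6730), -5651), -33308) = Add(Add(6656, -5651), -33308) = Add(1005, -33308) = -32303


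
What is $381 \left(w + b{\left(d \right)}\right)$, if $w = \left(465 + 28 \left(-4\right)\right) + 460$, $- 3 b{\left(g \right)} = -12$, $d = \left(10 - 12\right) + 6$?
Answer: $311277$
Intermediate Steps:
$d = 4$ ($d = -2 + 6 = 4$)
$b{\left(g \right)} = 4$ ($b{\left(g \right)} = \left(- \frac{1}{3}\right) \left(-12\right) = 4$)
$w = 813$ ($w = \left(465 - 112\right) + 460 = 353 + 460 = 813$)
$381 \left(w + b{\left(d \right)}\right) = 381 \left(813 + 4\right) = 381 \cdot 817 = 311277$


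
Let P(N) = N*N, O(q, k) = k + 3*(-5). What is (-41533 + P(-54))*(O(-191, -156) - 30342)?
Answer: 1178320521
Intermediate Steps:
O(q, k) = -15 + k (O(q, k) = k - 15 = -15 + k)
P(N) = N²
(-41533 + P(-54))*(O(-191, -156) - 30342) = (-41533 + (-54)²)*((-15 - 156) - 30342) = (-41533 + 2916)*(-171 - 30342) = -38617*(-30513) = 1178320521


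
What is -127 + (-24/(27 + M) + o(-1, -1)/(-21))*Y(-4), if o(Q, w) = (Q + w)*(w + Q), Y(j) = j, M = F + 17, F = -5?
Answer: -33791/273 ≈ -123.78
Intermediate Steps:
M = 12 (M = -5 + 17 = 12)
o(Q, w) = (Q + w)² (o(Q, w) = (Q + w)*(Q + w) = (Q + w)²)
-127 + (-24/(27 + M) + o(-1, -1)/(-21))*Y(-4) = -127 + (-24/(27 + 12) + (-1 - 1)²/(-21))*(-4) = -127 + (-24/39 + (-2)²*(-1/21))*(-4) = -127 + (-24*1/39 + 4*(-1/21))*(-4) = -127 + (-8/13 - 4/21)*(-4) = -127 - 220/273*(-4) = -127 + 880/273 = -33791/273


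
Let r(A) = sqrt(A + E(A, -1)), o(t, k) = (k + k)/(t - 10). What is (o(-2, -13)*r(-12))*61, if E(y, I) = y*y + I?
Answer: 793*sqrt(131)/6 ≈ 1512.7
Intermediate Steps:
E(y, I) = I + y**2 (E(y, I) = y**2 + I = I + y**2)
o(t, k) = 2*k/(-10 + t) (o(t, k) = (2*k)/(-10 + t) = 2*k/(-10 + t))
r(A) = sqrt(-1 + A + A**2) (r(A) = sqrt(A + (-1 + A**2)) = sqrt(-1 + A + A**2))
(o(-2, -13)*r(-12))*61 = ((2*(-13)/(-10 - 2))*sqrt(-1 - 12 + (-12)**2))*61 = ((2*(-13)/(-12))*sqrt(-1 - 12 + 144))*61 = ((2*(-13)*(-1/12))*sqrt(131))*61 = (13*sqrt(131)/6)*61 = 793*sqrt(131)/6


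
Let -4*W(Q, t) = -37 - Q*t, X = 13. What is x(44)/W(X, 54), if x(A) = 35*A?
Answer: 6160/739 ≈ 8.3356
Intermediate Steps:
W(Q, t) = 37/4 + Q*t/4 (W(Q, t) = -(-37 - Q*t)/4 = 37/4 + Q*t/4)
x(44)/W(X, 54) = (35*44)/(37/4 + (¼)*13*54) = 1540/(37/4 + 351/2) = 1540/(739/4) = 1540*(4/739) = 6160/739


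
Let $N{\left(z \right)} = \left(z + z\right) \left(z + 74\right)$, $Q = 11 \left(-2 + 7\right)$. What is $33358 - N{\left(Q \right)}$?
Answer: $19168$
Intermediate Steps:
$Q = 55$ ($Q = 11 \cdot 5 = 55$)
$N{\left(z \right)} = 2 z \left(74 + z\right)$
$33358 - N{\left(Q \right)} = 33358 - 2 \cdot 55 \left(74 + 55\right) = 33358 - 2 \cdot 55 \cdot 129 = 33358 - 14190 = 19168$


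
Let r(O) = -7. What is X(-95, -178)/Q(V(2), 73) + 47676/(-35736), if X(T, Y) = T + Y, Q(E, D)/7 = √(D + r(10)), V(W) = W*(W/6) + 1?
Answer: -3973/2978 - 13*√66/22 ≈ -6.1347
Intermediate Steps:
V(W) = 1 + W²/6 (V(W) = W*(W*(⅙)) + 1 = W*(W/6) + 1 = W²/6 + 1 = 1 + W²/6)
Q(E, D) = 7*√(-7 + D) (Q(E, D) = 7*√(D - 7) = 7*√(-7 + D))
X(-95, -178)/Q(V(2), 73) + 47676/(-35736) = (-95 - 178)/((7*√(-7 + 73))) + 47676/(-35736) = -273*√66/462 + 47676*(-1/35736) = -13*√66/22 - 3973/2978 = -3973/2978 - 13*√66/22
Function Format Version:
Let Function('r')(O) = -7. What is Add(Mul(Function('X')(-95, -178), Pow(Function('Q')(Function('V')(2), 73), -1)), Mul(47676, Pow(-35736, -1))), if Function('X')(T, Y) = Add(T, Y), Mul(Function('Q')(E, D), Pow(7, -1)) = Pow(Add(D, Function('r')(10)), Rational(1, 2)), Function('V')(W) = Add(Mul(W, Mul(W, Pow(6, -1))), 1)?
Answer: Add(Rational(-3973, 2978), Mul(Rational(-13, 22), Pow(66, Rational(1, 2)))) ≈ -6.1347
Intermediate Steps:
Function('V')(W) = Add(1, Mul(Rational(1, 6), Pow(W, 2))) (Function('V')(W) = Add(Mul(W, Mul(W, Rational(1, 6))), 1) = Add(Mul(W, Mul(Rational(1, 6), W)), 1) = Add(Mul(Rational(1, 6), Pow(W, 2)), 1) = Add(1, Mul(Rational(1, 6), Pow(W, 2))))
Function('Q')(E, D) = Mul(7, Pow(Add(-7, D), Rational(1, 2))) (Function('Q')(E, D) = Mul(7, Pow(Add(D, -7), Rational(1, 2))) = Mul(7, Pow(Add(-7, D), Rational(1, 2))))
Add(Mul(Function('X')(-95, -178), Pow(Function('Q')(Function('V')(2), 73), -1)), Mul(47676, Pow(-35736, -1))) = Add(Mul(Add(-95, -178), Pow(Mul(7, Pow(Add(-7, 73), Rational(1, 2))), -1)), Mul(47676, Pow(-35736, -1))) = Add(Mul(-273, Pow(Mul(7, Pow(66, Rational(1, 2))), -1)), Mul(47676, Rational(-1, 35736))) = Add(Mul(-273, Mul(Rational(1, 462), Pow(66, Rational(1, 2)))), Rational(-3973, 2978)) = Add(Mul(Rational(-13, 22), Pow(66, Rational(1, 2))), Rational(-3973, 2978)) = Add(Rational(-3973, 2978), Mul(Rational(-13, 22), Pow(66, Rational(1, 2))))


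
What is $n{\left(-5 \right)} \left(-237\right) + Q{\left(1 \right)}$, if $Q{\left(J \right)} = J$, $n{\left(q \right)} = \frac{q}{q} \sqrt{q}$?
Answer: $1 - 237 i \sqrt{5} \approx 1.0 - 529.95 i$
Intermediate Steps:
$n{\left(q \right)} = \sqrt{q}$ ($n{\left(q \right)} = 1 \sqrt{q} = \sqrt{q}$)
$n{\left(-5 \right)} \left(-237\right) + Q{\left(1 \right)} = \sqrt{-5} \left(-237\right) + 1 = i \sqrt{5} \left(-237\right) + 1 = - 237 i \sqrt{5} + 1 = 1 - 237 i \sqrt{5}$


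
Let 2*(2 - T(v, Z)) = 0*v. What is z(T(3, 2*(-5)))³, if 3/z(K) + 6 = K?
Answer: -27/64 ≈ -0.42188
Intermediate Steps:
T(v, Z) = 2 (T(v, Z) = 2 - 0*v = 2 - ½*0 = 2 + 0 = 2)
z(K) = 3/(-6 + K)
z(T(3, 2*(-5)))³ = (3/(-6 + 2))³ = (3/(-4))³ = (3*(-¼))³ = (-¾)³ = -27/64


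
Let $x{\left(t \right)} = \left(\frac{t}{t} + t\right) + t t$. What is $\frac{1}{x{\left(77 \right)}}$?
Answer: $\frac{1}{6007} \approx 0.00016647$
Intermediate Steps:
$x{\left(t \right)} = 1 + t + t^{2}$ ($x{\left(t \right)} = \left(1 + t\right) + t^{2} = 1 + t + t^{2}$)
$\frac{1}{x{\left(77 \right)}} = \frac{1}{1 + 77 + 77^{2}} = \frac{1}{1 + 77 + 5929} = \frac{1}{6007}$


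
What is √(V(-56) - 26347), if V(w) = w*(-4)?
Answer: I*√26123 ≈ 161.63*I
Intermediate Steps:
V(w) = -4*w
√(V(-56) - 26347) = √(-4*(-56) - 26347) = √(224 - 26347) = √(-26123) = I*√26123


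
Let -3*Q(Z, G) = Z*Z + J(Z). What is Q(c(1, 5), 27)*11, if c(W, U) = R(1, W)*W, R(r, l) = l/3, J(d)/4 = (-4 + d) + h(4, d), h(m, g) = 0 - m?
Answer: 3025/27 ≈ 112.04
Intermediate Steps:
h(m, g) = -m
J(d) = -32 + 4*d (J(d) = 4*((-4 + d) - 1*4) = 4*((-4 + d) - 4) = 4*(-8 + d) = -32 + 4*d)
R(r, l) = l/3 (R(r, l) = l*(⅓) = l/3)
c(W, U) = W²/3 (c(W, U) = (W/3)*W = W²/3)
Q(Z, G) = 32/3 - 4*Z/3 - Z²/3 (Q(Z, G) = -(Z*Z + (-32 + 4*Z))/3 = -(Z² + (-32 + 4*Z))/3 = -(-32 + Z² + 4*Z)/3 = 32/3 - 4*Z/3 - Z²/3)
Q(c(1, 5), 27)*11 = (32/3 - 4*1²/9 - ((⅓)*1²)²/3)*11 = (32/3 - 4/9 - ((⅓)*1)²/3)*11 = (32/3 - 4/3*⅓ - (⅓)²/3)*11 = (32/3 - 4/9 - ⅓*⅑)*11 = (32/3 - 4/9 - 1/27)*11 = (275/27)*11 = 3025/27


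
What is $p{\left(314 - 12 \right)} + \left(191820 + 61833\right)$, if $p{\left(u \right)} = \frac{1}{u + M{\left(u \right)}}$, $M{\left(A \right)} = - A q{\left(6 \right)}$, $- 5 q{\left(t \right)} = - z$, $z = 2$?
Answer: $\frac{229809623}{906} \approx 2.5365 \cdot 10^{5}$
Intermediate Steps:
$q{\left(t \right)} = \frac{2}{5}$ ($q{\left(t \right)} = - \frac{\left(-1\right) 2}{5} = \left(- \frac{1}{5}\right) \left(-2\right) = \frac{2}{5}$)
$M{\left(A \right)} = - \frac{2 A}{5}$ ($M{\left(A \right)} = - A \frac{2}{5} = - \frac{2 A}{5}$)
$p{\left(u \right)} = \frac{5}{3 u}$ ($p{\left(u \right)} = \frac{1}{u - \frac{2 u}{5}} = \frac{1}{\frac{3}{5} u} = \frac{5}{3 u}$)
$p{\left(314 - 12 \right)} + \left(191820 + 61833\right) = \frac{5}{3 \left(314 - 12\right)} + \left(191820 + 61833\right) = \frac{5}{3 \left(314 - 12\right)} + 253653 = \frac{5}{3 \cdot 302} + 253653 = \frac{5}{3} \cdot \frac{1}{302} + 253653 = \frac{5}{906} + 253653 = \frac{229809623}{906}$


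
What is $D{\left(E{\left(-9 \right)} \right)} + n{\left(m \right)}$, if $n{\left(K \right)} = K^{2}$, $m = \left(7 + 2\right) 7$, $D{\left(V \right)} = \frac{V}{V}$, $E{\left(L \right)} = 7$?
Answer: $3970$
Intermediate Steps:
$D{\left(V \right)} = 1$
$m = 63$ ($m = 9 \cdot 7 = 63$)
$D{\left(E{\left(-9 \right)} \right)} + n{\left(m \right)} = 1 + 63^{2} = 1 + 3969 = 3970$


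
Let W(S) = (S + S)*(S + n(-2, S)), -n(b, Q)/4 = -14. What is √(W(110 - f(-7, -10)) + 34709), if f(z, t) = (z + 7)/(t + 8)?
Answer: √71229 ≈ 266.89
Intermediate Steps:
f(z, t) = (7 + z)/(8 + t)
n(b, Q) = 56 (n(b, Q) = -4*(-14) = 56)
W(S) = 2*S*(56 + S) (W(S) = (S + S)*(S + 56) = (2*S)*(56 + S) = 2*S*(56 + S))
√(W(110 - f(-7, -10)) + 34709) = √(2*(110 - (7 - 7)/(8 - 10))*(56 + (110 - (7 - 7)/(8 - 10))) + 34709) = √(2*(110 - 0/(-2))*(56 + (110 - 0/(-2))) + 34709) = √(2*(110 - (-1)*0/2)*(56 + (110 - (-1)*0/2)) + 34709) = √(2*(110 - 1*0)*(56 + (110 - 1*0)) + 34709) = √(2*(110 + 0)*(56 + (110 + 0)) + 34709) = √(2*110*(56 + 110) + 34709) = √(2*110*166 + 34709) = √(36520 + 34709) = √71229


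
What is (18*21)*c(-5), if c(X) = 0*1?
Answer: 0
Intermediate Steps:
c(X) = 0
(18*21)*c(-5) = (18*21)*0 = 378*0 = 0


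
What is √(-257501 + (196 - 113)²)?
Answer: 2*I*√62653 ≈ 500.61*I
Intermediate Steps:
√(-257501 + (196 - 113)²) = √(-257501 + 83²) = √(-257501 + 6889) = √(-250612) = 2*I*√62653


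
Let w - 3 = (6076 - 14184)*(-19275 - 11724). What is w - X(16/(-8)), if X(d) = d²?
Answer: 251339891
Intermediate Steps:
w = 251339895 (w = 3 + (6076 - 14184)*(-19275 - 11724) = 3 - 8108*(-30999) = 3 + 251339892 = 251339895)
w - X(16/(-8)) = 251339895 - (16/(-8))² = 251339895 - (16*(-⅛))² = 251339895 - 1*(-2)² = 251339895 - 1*4 = 251339895 - 4 = 251339891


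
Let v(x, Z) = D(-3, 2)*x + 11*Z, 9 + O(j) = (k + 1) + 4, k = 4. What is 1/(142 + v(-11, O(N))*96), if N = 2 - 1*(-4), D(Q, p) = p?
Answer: -1/1970 ≈ -0.00050761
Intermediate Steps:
N = 6 (N = 2 + 4 = 6)
O(j) = 0 (O(j) = -9 + ((4 + 1) + 4) = -9 + (5 + 4) = -9 + 9 = 0)
v(x, Z) = 2*x + 11*Z
1/(142 + v(-11, O(N))*96) = 1/(142 + (2*(-11) + 11*0)*96) = 1/(142 + (-22 + 0)*96) = 1/(142 - 22*96) = 1/(142 - 2112) = 1/(-1970) = -1/1970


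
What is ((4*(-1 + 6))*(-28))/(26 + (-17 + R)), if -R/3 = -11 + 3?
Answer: -560/33 ≈ -16.970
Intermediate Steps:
R = 24 (R = -3*(-11 + 3) = -3*(-8) = 24)
((4*(-1 + 6))*(-28))/(26 + (-17 + R)) = ((4*(-1 + 6))*(-28))/(26 + (-17 + 24)) = ((4*5)*(-28))/(26 + 7) = (20*(-28))/33 = -560*1/33 = -560/33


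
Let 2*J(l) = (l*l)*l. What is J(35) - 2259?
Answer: 38357/2 ≈ 19179.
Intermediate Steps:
J(l) = l³/2 (J(l) = ((l*l)*l)/2 = (l²*l)/2 = l³/2)
J(35) - 2259 = (½)*35³ - 2259 = (½)*42875 - 2259 = 42875/2 - 2259 = 38357/2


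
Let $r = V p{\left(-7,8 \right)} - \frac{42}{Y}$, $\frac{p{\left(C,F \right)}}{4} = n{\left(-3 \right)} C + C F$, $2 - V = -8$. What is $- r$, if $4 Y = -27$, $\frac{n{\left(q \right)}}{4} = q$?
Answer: $- \frac{10136}{9} \approx -1126.2$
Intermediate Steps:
$V = 10$ ($V = 2 - -8 = 2 + 8 = 10$)
$n{\left(q \right)} = 4 q$
$Y = - \frac{27}{4}$ ($Y = \frac{1}{4} \left(-27\right) = - \frac{27}{4} \approx -6.75$)
$p{\left(C,F \right)} = - 48 C + 4 C F$ ($p{\left(C,F \right)} = 4 \left(4 \left(-3\right) C + C F\right) = 4 \left(- 12 C + C F\right) = - 48 C + 4 C F$)
$r = \frac{10136}{9}$ ($r = 10 \cdot 4 \left(-7\right) \left(-12 + 8\right) - \frac{42}{- \frac{27}{4}} = 10 \cdot 4 \left(-7\right) \left(-4\right) - - \frac{56}{9} = 10 \cdot 112 + \frac{56}{9} = 1120 + \frac{56}{9} = \frac{10136}{9} \approx 1126.2$)
$- r = \left(-1\right) \frac{10136}{9} = - \frac{10136}{9}$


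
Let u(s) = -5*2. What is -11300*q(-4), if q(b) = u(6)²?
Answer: -1130000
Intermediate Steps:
u(s) = -10
q(b) = 100 (q(b) = (-10)² = 100)
-11300*q(-4) = -11300*100 = -1130000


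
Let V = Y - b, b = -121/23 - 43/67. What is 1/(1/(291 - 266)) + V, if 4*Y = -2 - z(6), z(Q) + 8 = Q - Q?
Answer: 99865/3082 ≈ 32.403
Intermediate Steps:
z(Q) = -8 (z(Q) = -8 + (Q - Q) = -8 + 0 = -8)
Y = 3/2 (Y = (-2 - 1*(-8))/4 = (-2 + 8)/4 = (1/4)*6 = 3/2 ≈ 1.5000)
b = -9096/1541 (b = -121*1/23 - 43*1/67 = -121/23 - 43/67 = -9096/1541 ≈ -5.9027)
V = 22815/3082 (V = 3/2 - 1*(-9096/1541) = 3/2 + 9096/1541 = 22815/3082 ≈ 7.4027)
1/(1/(291 - 266)) + V = 1/(1/(291 - 266)) + 22815/3082 = 1/(1/25) + 22815/3082 = 25 + 22815/3082 = 99865/3082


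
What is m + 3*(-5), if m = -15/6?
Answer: -35/2 ≈ -17.500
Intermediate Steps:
m = -5/2 (m = -15*1/6 = -5/2 ≈ -2.5000)
m + 3*(-5) = -5/2 + 3*(-5) = -5/2 - 15 = -35/2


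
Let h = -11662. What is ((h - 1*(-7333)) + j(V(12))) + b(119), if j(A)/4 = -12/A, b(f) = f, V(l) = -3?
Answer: -4194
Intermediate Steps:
j(A) = -48/A (j(A) = 4*(-12/A) = -48/A)
((h - 1*(-7333)) + j(V(12))) + b(119) = ((-11662 - 1*(-7333)) - 48/(-3)) + 119 = ((-11662 + 7333) - 48*(-⅓)) + 119 = (-4329 + 16) + 119 = -4313 + 119 = -4194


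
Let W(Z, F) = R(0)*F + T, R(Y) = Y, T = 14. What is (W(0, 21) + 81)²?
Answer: 9025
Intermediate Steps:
W(Z, F) = 14 (W(Z, F) = 0*F + 14 = 0 + 14 = 14)
(W(0, 21) + 81)² = (14 + 81)² = 95² = 9025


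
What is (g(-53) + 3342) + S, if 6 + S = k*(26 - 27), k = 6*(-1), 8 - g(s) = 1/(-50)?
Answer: 167501/50 ≈ 3350.0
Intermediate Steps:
g(s) = 401/50 (g(s) = 8 - 1/(-50) = 8 - 1*(-1/50) = 8 + 1/50 = 401/50)
k = -6
S = 0 (S = -6 - 6*(26 - 27) = -6 - 6*(-1) = -6 + 6 = 0)
(g(-53) + 3342) + S = (401/50 + 3342) + 0 = 167501/50 + 0 = 167501/50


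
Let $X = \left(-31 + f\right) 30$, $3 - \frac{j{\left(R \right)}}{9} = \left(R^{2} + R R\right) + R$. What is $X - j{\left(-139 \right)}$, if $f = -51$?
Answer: $344040$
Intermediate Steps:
$j{\left(R \right)} = 27 - 18 R^{2} - 9 R$ ($j{\left(R \right)} = 27 - 9 \left(\left(R^{2} + R R\right) + R\right) = 27 - 9 \left(\left(R^{2} + R^{2}\right) + R\right) = 27 - 9 \left(2 R^{2} + R\right) = 27 - 9 \left(R + 2 R^{2}\right) = 27 - \left(9 R + 18 R^{2}\right) = 27 - 18 R^{2} - 9 R$)
$X = -2460$ ($X = \left(-31 - 51\right) 30 = \left(-82\right) 30 = -2460$)
$X - j{\left(-139 \right)} = -2460 - \left(27 - 18 \left(-139\right)^{2} - -1251\right) = -2460 - \left(27 - 347778 + 1251\right) = -2460 - -346500 = -2460 + 346500 = 344040$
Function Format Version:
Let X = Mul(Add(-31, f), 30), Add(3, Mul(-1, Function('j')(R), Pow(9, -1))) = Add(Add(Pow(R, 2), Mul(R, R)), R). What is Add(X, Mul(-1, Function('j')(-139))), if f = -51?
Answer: 344040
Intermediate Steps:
Function('j')(R) = Add(27, Mul(-18, Pow(R, 2)), Mul(-9, R)) (Function('j')(R) = Add(27, Mul(-9, Add(Add(Pow(R, 2), Mul(R, R)), R))) = Add(27, Mul(-9, Add(Add(Pow(R, 2), Pow(R, 2)), R))) = Add(27, Mul(-9, Add(Mul(2, Pow(R, 2)), R))) = Add(27, Mul(-9, Add(R, Mul(2, Pow(R, 2))))) = Add(27, Add(Mul(-18, Pow(R, 2)), Mul(-9, R))) = Add(27, Mul(-18, Pow(R, 2)), Mul(-9, R)))
X = -2460 (X = Mul(Add(-31, -51), 30) = Mul(-82, 30) = -2460)
Add(X, Mul(-1, Function('j')(-139))) = Add(-2460, Mul(-1, Add(27, Mul(-18, Pow(-139, 2)), Mul(-9, -139)))) = Add(-2460, Mul(-1, Add(27, Mul(-18, 19321), 1251))) = Add(-2460, Mul(-1, Add(27, -347778, 1251))) = Add(-2460, Mul(-1, -346500)) = Add(-2460, 346500) = 344040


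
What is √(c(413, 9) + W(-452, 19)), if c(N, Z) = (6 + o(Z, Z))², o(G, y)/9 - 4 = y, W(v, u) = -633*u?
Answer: √3102 ≈ 55.696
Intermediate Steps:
o(G, y) = 36 + 9*y
c(N, Z) = (42 + 9*Z)² (c(N, Z) = (6 + (36 + 9*Z))² = (42 + 9*Z)²)
√(c(413, 9) + W(-452, 19)) = √(9*(14 + 3*9)² - 633*19) = √(9*(14 + 27)² - 12027) = √(9*41² - 12027) = √(9*1681 - 12027) = √(15129 - 12027) = √3102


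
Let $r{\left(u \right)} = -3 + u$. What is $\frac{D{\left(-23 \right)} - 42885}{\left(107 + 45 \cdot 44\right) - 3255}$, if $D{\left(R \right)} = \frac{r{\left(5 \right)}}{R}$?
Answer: $\frac{986357}{26864} \approx 36.717$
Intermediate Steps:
$D{\left(R \right)} = \frac{2}{R}$ ($D{\left(R \right)} = \frac{-3 + 5}{R} = \frac{2}{R}$)
$\frac{D{\left(-23 \right)} - 42885}{\left(107 + 45 \cdot 44\right) - 3255} = \frac{\frac{2}{-23} - 42885}{\left(107 + 45 \cdot 44\right) - 3255} = \frac{2 \left(- \frac{1}{23}\right) - 42885}{\left(107 + 1980\right) - 3255} = \frac{- \frac{2}{23} - 42885}{2087 - 3255} = - \frac{986357}{23 \left(-1168\right)} = \left(- \frac{986357}{23}\right) \left(- \frac{1}{1168}\right) = \frac{986357}{26864}$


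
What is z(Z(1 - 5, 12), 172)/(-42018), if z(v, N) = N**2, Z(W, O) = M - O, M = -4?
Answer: -14792/21009 ≈ -0.70408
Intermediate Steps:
Z(W, O) = -4 - O
z(Z(1 - 5, 12), 172)/(-42018) = 172**2/(-42018) = 29584*(-1/42018) = -14792/21009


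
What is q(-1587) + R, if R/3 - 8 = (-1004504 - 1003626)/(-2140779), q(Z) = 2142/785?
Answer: 16548990376/560170505 ≈ 29.543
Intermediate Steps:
q(Z) = 2142/785 (q(Z) = 2142*(1/785) = 2142/785)
R = 19134362/713593 (R = 24 + 3*((-1004504 - 1003626)/(-2140779)) = 24 + 3*(-2008130*(-1/2140779)) = 24 + 3*(2008130/2140779) = 24 + 2008130/713593 = 19134362/713593 ≈ 26.814)
q(-1587) + R = 2142/785 + 19134362/713593 = 16548990376/560170505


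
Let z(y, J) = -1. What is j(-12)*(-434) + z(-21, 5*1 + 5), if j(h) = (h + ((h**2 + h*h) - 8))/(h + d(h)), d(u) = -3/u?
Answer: 465201/47 ≈ 9897.9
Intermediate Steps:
j(h) = (-8 + h + 2*h**2)/(h - 3/h) (j(h) = (h + ((h**2 + h*h) - 8))/(h - 3/h) = (h + ((h**2 + h**2) - 8))/(h - 3/h) = (h + (2*h**2 - 8))/(h - 3/h) = (h + (-8 + 2*h**2))/(h - 3/h) = (-8 + h + 2*h**2)/(h - 3/h))
j(-12)*(-434) + z(-21, 5*1 + 5) = -12*(-8 - 12 + 2*(-12)**2)/(-3 + (-12)**2)*(-434) - 1 = -12*(-8 - 12 + 2*144)/(-3 + 144)*(-434) - 1 = -12*(-8 - 12 + 288)/141*(-434) - 1 = -12*1/141*268*(-434) - 1 = -1072/47*(-434) - 1 = 465248/47 - 1 = 465201/47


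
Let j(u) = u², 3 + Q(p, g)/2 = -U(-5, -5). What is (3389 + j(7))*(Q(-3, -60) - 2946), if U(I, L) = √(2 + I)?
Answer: -10148976 - 6876*I*√3 ≈ -1.0149e+7 - 11910.0*I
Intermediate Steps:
Q(p, g) = -6 - 2*I*√3 (Q(p, g) = -6 + 2*(-√(2 - 5)) = -6 + 2*(-√(-3)) = -6 + 2*(-I*√3) = -6 - 2*I*√3)
(3389 + j(7))*(Q(-3, -60) - 2946) = (3389 + 7²)*((-6 - 2*I*√3) - 2946) = (3389 + 49)*(-2952 - 2*I*√3) = 3438*(-2952 - 2*I*√3) = -10148976 - 6876*I*√3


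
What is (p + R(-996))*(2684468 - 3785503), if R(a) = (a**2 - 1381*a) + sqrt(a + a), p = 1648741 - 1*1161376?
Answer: -3143297476995 - 2202070*I*sqrt(498) ≈ -3.1433e+12 - 4.9141e+7*I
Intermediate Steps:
p = 487365 (p = 1648741 - 1161376 = 487365)
R(a) = a**2 - 1381*a + sqrt(2)*sqrt(a) (R(a) = (a**2 - 1381*a) + sqrt(2*a) = (a**2 - 1381*a) + sqrt(2)*sqrt(a) = a**2 - 1381*a + sqrt(2)*sqrt(a))
(p + R(-996))*(2684468 - 3785503) = (487365 + ((-996)**2 - 1381*(-996) + sqrt(2)*sqrt(-996)))*(2684468 - 3785503) = (487365 + (992016 + 1375476 + sqrt(2)*(2*I*sqrt(249))))*(-1101035) = (487365 + (992016 + 1375476 + 2*I*sqrt(498)))*(-1101035) = (487365 + (2367492 + 2*I*sqrt(498)))*(-1101035) = (2854857 + 2*I*sqrt(498))*(-1101035) = -3143297476995 - 2202070*I*sqrt(498)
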